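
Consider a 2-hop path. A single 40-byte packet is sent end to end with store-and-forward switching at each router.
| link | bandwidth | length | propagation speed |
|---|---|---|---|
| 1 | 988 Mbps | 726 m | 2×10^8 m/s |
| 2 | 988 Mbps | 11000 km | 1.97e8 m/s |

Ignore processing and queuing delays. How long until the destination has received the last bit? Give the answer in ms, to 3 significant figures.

55.8 ms

L = 40 × 8 = 320 bits.
Transmission delay per hop = L/R = 320/988000000 = 0.000323887 ms; 2 hops → 0.000647773 ms.
Propagation delays (d/s per hop): 0.00363, 55.8376 ms; sum = 55.8412 ms.
End-to-end = 55.8 ms.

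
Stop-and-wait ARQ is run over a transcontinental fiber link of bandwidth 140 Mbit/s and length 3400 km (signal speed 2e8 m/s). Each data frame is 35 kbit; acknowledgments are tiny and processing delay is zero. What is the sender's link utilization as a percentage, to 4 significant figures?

t_tx = L/R = 35000/140000000 = 0.00025 s.
t_prop = 3400000/200000000 = 0.017 s; RTT = 0.034 s.
Cycle = t_tx + RTT = 0.03425 s.
Utilization = t_tx / cycle = 0.00025/0.03425 = 0.7299 %.

0.7299 %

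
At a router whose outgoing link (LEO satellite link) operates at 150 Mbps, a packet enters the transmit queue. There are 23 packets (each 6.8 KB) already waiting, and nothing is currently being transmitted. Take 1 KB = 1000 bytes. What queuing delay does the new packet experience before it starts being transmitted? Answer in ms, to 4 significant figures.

8.341 ms

Each queued packet: L/R = 54400/150000000 = 0.362667 ms.
23 queued → 8.34133 ms.
Queuing delay = 8.341 ms.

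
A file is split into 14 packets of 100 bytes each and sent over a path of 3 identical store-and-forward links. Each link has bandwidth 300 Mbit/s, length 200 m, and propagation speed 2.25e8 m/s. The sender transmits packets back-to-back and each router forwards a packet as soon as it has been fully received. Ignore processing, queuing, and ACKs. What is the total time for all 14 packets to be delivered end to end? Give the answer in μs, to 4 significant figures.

45.33 μs

Per-hop transmission t_tx = L/R = 800/300000000 = 2.66667 μs.
Per-hop propagation t_prop = 200/225000000 = 0.888889 μs.
Pipeline fill: first packet needs 3·t_tx to clear all hops; remaining 13 packets each add one t_tx.
Total = (3+14-1)·t_tx + 3·t_prop = 16·2.66667 + 3·0.888889 = 45.33 μs.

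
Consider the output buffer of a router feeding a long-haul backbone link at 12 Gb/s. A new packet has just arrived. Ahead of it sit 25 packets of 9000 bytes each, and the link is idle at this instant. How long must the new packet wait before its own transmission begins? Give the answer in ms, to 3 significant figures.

0.150 ms

Each queued packet: L/R = 72000/12000000000 = 0.006 ms.
25 queued → 0.15 ms.
Queuing delay = 0.150 ms.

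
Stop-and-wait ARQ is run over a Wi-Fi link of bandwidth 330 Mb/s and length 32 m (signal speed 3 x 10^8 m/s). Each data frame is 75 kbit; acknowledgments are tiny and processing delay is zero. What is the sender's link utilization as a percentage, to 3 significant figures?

t_tx = L/R = 75000/330000000 = 0.000227273 s.
t_prop = 32/300000000 = 1.06667e-07 s; RTT = 2.13333e-07 s.
Cycle = t_tx + RTT = 0.000227486 s.
Utilization = t_tx / cycle = 0.000227273/0.000227486 = 99.9 %.

99.9 %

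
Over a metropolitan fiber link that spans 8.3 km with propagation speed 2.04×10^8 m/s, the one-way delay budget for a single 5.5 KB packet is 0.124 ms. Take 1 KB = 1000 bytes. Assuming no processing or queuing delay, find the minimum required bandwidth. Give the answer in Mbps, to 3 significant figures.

L = 44000 bits.
Propagation delay = 8300 / 204000000 = 0.0406863 ms.
Transmission budget = 0.124 − 0.0406863 = 0.0833137 ms.
R ≥ L / t_tx = 44000 bits / 8.33137e-05 s = 528 Mbps.

528 Mbps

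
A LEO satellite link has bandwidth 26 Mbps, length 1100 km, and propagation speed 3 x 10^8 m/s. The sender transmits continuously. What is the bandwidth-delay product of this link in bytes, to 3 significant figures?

Propagation delay = 1100000 / 300000000 = 0.00366667 s.
BDP = R × t_prop = 26000000 × 0.00366667 = 95333.3 bits.
In bytes: 95333.3/8 = 11900 bytes.

11900 bytes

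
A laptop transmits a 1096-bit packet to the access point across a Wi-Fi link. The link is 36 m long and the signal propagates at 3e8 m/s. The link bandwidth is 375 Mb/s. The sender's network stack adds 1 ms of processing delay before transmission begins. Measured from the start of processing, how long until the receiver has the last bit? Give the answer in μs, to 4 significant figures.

1003 μs

Transmission delay = L/R = 1096 / 375000000 = 2.92267 μs.
Propagation delay = d/s = 36 m / 300000000 m/s = 0.12 μs.
Plus processing delay 1 ms = 1000 μs.
Total = 1003 μs.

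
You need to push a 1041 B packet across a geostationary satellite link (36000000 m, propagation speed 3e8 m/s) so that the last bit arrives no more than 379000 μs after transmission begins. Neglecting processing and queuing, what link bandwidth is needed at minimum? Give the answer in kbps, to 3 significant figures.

L = 8328 bits.
Propagation delay = 36000000 / 300000000 = 120000 μs.
Transmission budget = 379000 − 120000 = 259000 μs.
R ≥ L / t_tx = 8328 bits / 0.259 s = 32.2 kbps.

32.2 kbps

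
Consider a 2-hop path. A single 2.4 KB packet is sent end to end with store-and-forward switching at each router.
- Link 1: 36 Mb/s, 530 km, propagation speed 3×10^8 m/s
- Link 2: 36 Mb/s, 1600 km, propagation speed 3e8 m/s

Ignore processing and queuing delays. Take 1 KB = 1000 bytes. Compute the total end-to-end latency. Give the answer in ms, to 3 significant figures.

L = 19200 bits.
Transmission delay per hop = L/R = 19200/36000000 = 0.533333 ms; 2 hops → 1.06667 ms.
Propagation delays (d/s per hop): 1.76667, 5.33333 ms; sum = 7.1 ms.
End-to-end = 8.17 ms.

8.17 ms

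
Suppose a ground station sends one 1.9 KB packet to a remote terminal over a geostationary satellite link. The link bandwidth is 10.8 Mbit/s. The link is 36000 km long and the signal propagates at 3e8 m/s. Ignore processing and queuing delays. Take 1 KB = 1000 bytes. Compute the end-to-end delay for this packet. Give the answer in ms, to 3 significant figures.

L = 15200 bits.
Transmission delay = L/R = 15200 / 10800000 = 1.40741 ms.
Propagation delay = d/s = 36000000 m / 300000000 m/s = 120 ms.
Total = 121 ms.

121 ms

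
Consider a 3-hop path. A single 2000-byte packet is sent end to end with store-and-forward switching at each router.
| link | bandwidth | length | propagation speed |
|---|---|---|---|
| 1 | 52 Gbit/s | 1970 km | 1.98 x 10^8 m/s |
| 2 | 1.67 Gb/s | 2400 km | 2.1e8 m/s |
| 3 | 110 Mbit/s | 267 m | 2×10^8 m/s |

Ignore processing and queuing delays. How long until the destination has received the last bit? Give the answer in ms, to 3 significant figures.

L = 2000 × 8 = 16000 bits.
Transmission delays (L/R per hop): 0.000307692, 0.00958084, 0.145455 ms; sum = 0.155343 ms.
Propagation delays (d/s per hop): 9.94949, 11.4286, 0.001335 ms; sum = 21.3794 ms.
End-to-end = 21.5 ms.

21.5 ms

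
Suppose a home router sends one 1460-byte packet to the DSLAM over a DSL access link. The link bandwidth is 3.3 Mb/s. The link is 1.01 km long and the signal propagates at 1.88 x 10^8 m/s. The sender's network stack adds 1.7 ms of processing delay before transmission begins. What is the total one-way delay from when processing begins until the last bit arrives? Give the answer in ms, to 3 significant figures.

5.24 ms

L = 1460 × 8 = 11680 bits.
Transmission delay = L/R = 11680 / 3300000 = 3.53939 ms.
Propagation delay = d/s = 1010 m / 188000000 m/s = 0.00537234 ms.
Plus processing delay 1.7 ms = 1.7 ms.
Total = 5.24 ms.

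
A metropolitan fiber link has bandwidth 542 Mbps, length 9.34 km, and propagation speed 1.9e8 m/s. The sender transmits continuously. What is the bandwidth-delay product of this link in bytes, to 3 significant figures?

Propagation delay = 9340 / 190000000 = 4.91579e-05 s.
BDP = R × t_prop = 542000000 × 4.91579e-05 = 26643.6 bits.
In bytes: 26643.6/8 = 3330 bytes.

3330 bytes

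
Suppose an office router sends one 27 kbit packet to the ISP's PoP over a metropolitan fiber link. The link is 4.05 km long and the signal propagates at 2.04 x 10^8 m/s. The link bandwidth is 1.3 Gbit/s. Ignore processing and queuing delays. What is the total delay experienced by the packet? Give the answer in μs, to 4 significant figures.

40.62 μs

L = 27000 bits.
Transmission delay = L/R = 27000 / 1300000000 = 20.7692 μs.
Propagation delay = d/s = 4050 m / 204000000 m/s = 19.8529 μs.
Total = 40.62 μs.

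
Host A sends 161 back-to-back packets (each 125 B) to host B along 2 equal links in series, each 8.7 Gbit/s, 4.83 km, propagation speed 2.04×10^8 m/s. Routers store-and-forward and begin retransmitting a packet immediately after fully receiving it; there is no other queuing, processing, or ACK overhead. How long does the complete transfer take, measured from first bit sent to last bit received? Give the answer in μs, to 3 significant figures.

Per-hop transmission t_tx = L/R = 1000/8700000000 = 0.114943 μs.
Per-hop propagation t_prop = 4830/204000000 = 23.6765 μs.
Pipeline fill: first packet needs 2·t_tx to clear all hops; remaining 160 packets each add one t_tx.
Total = (2+161-1)·t_tx + 2·t_prop = 162·0.114943 + 2·23.6765 = 66.0 μs.

66.0 μs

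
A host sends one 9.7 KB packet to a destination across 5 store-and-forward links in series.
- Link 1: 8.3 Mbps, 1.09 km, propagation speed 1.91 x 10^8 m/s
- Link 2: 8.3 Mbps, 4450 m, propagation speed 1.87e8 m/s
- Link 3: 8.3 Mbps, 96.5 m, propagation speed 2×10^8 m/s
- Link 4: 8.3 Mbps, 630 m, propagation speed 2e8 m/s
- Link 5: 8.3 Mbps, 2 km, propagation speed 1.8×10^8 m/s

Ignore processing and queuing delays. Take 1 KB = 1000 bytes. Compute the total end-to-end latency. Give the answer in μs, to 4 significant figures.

L = 77600 bits.
Transmission delay per hop = L/R = 77600/8.3e+06 = 9349.4 μs; 5 hops → 46747 μs.
Propagation delays (d/s per hop): 5.70681, 23.7968, 0.4825, 3.15, 11.1111 μs; sum = 44.2472 μs.
End-to-end = 46790 μs.

46790 μs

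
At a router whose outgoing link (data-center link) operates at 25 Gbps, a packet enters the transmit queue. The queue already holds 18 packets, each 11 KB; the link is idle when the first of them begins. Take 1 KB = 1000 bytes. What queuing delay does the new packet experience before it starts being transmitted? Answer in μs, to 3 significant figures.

Each queued packet: L/R = 88000/25000000000 = 3.52 μs.
18 queued → 63.36 μs.
Queuing delay = 63.4 μs.

63.4 μs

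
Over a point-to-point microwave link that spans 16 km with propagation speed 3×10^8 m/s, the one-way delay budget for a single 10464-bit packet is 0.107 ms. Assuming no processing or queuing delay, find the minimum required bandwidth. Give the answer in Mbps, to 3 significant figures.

195 Mbps

Propagation delay = 16000 / 300000000 = 0.0533333 ms.
Transmission budget = 0.107 − 0.0533333 = 0.0536667 ms.
R ≥ L / t_tx = 10464 bits / 5.36667e-05 s = 195 Mbps.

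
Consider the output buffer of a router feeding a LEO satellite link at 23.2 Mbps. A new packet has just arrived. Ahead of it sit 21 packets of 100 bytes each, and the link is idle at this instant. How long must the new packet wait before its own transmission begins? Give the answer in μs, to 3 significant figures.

724 μs

Each queued packet: L/R = 800/23200000 = 34.4828 μs.
21 queued → 724.138 μs.
Queuing delay = 724 μs.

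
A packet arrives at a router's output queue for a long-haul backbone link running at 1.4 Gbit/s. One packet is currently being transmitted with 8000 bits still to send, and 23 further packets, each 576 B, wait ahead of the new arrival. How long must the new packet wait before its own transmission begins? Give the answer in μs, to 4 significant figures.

Each queued packet: L/R = 4608/1400000000 = 3.29143 μs.
23 queued → 75.7029 μs.
Plus remaining 8000 bits of current packet: 5.71429 μs.
Queuing delay = 81.42 μs.

81.42 μs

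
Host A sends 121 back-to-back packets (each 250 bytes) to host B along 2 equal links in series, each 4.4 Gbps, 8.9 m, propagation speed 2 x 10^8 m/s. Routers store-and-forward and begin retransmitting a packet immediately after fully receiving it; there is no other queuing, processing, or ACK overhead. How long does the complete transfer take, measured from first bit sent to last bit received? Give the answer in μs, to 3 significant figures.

Per-hop transmission t_tx = L/R = 2000/4400000000 = 0.454545 μs.
Per-hop propagation t_prop = 8.9/200000000 = 0.0445 μs.
Pipeline fill: first packet needs 2·t_tx to clear all hops; remaining 120 packets each add one t_tx.
Total = (2+121-1)·t_tx + 2·t_prop = 122·0.454545 + 2·0.0445 = 55.5 μs.

55.5 μs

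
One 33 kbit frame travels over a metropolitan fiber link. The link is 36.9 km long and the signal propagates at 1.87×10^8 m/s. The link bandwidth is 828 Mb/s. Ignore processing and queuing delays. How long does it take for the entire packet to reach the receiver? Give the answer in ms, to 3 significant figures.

0.237 ms

L = 33000 bits.
Transmission delay = L/R = 33000 / 828000000 = 0.0398551 ms.
Propagation delay = d/s = 36900 m / 187000000 m/s = 0.197326 ms.
Total = 0.237 ms.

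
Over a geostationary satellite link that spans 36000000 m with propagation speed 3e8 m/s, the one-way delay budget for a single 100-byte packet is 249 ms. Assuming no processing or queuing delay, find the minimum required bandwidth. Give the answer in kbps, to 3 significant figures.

L = 800 bits.
Propagation delay = 36000000 / 300000000 = 120 ms.
Transmission budget = 249 − 120 = 129 ms.
R ≥ L / t_tx = 800 bits / 0.129 s = 6.20 kbps.

6.20 kbps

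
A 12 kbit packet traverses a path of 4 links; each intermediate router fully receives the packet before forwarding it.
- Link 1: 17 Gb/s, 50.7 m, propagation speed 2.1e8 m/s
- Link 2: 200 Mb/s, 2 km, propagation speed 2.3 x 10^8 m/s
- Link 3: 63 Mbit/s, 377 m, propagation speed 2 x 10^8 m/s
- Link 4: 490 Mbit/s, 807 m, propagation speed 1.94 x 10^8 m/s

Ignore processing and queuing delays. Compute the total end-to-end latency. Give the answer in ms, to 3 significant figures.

L = 12000 bits.
Transmission delays (L/R per hop): 0.000705882, 0.06, 0.190476, 0.0244898 ms; sum = 0.275672 ms.
Propagation delays (d/s per hop): 0.000241429, 0.00869565, 0.001885, 0.00415979 ms; sum = 0.0149819 ms.
End-to-end = 0.291 ms.

0.291 ms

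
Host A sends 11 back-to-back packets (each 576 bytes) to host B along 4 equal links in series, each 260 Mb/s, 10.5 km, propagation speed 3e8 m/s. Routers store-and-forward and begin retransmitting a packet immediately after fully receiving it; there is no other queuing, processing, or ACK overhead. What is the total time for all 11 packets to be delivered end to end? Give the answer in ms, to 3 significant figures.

0.388 ms

Per-hop transmission t_tx = L/R = 4608/260000000 = 0.0177231 ms.
Per-hop propagation t_prop = 10500/300000000 = 0.035 ms.
Pipeline fill: first packet needs 4·t_tx to clear all hops; remaining 10 packets each add one t_tx.
Total = (4+11-1)·t_tx + 4·t_prop = 14·0.0177231 + 4·0.035 = 0.388 ms.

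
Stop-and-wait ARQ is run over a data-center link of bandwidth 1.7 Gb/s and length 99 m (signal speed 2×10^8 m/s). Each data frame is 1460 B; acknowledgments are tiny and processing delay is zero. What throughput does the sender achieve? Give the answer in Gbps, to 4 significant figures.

1.486 Gbps

t_tx = L/R = 11680/1700000000 = 6.87059e-06 s.
t_prop = 99/200000000 = 4.95e-07 s; RTT = 9.9e-07 s.
Cycle = t_tx + RTT = 7.86059e-06 s.
Throughput = L / cycle = 11680 / 7.86059e-06 = 1.486 Gbps.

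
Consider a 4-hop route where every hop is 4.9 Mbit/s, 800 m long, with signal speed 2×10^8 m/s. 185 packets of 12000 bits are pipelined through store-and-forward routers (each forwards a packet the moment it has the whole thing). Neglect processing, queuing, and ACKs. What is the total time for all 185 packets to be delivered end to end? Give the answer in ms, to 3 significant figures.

Per-hop transmission t_tx = L/R = 12000/4900000 = 2.44898 ms.
Per-hop propagation t_prop = 800/200000000 = 0.004 ms.
Pipeline fill: first packet needs 4·t_tx to clear all hops; remaining 184 packets each add one t_tx.
Total = (4+185-1)·t_tx + 4·t_prop = 188·2.44898 + 4·0.004 = 460 ms.

460 ms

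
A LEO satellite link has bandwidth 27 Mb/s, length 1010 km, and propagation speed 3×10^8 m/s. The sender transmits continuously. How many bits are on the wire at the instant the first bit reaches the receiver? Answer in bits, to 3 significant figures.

90900 bits

Propagation delay = 1010000 / 300000000 = 0.00336667 s.
BDP = R × t_prop = 27000000 × 0.00336667 = 90900 bits.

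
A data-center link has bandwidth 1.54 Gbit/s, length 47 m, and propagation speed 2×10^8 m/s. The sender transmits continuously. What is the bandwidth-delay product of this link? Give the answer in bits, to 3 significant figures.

Propagation delay = 47 / 200000000 = 2.35e-07 s.
BDP = R × t_prop = 1540000000 × 2.35e-07 = 361.9 bits.

362 bits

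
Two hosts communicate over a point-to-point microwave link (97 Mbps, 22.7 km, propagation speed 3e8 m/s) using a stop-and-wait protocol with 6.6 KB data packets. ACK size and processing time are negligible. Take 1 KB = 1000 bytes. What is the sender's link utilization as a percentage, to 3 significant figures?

t_tx = L/R = 52800/97000000 = 0.00054433 s.
t_prop = 22700/300000000 = 7.56667e-05 s; RTT = 0.000151333 s.
Cycle = t_tx + RTT = 0.000695663 s.
Utilization = t_tx / cycle = 0.00054433/0.000695663 = 78.2 %.

78.2 %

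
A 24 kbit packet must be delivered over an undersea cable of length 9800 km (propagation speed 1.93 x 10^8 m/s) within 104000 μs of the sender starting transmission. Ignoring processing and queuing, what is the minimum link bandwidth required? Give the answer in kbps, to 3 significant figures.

451 kbps

Propagation delay = 9800000 / 193000000 = 50777.2 μs.
Transmission budget = 104000 − 50777.2 = 53222.8 μs.
R ≥ L / t_tx = 24000 bits / 0.0532228 s = 451 kbps.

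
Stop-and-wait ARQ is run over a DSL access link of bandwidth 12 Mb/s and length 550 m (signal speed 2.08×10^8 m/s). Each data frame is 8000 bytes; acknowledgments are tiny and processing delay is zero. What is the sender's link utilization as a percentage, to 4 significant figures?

99.90 %

t_tx = L/R = 64000/12000000 = 0.00533333 s.
t_prop = 550/208000000 = 2.64423e-06 s; RTT = 5.28846e-06 s.
Cycle = t_tx + RTT = 0.00533862 s.
Utilization = t_tx / cycle = 0.00533333/0.00533862 = 99.90 %.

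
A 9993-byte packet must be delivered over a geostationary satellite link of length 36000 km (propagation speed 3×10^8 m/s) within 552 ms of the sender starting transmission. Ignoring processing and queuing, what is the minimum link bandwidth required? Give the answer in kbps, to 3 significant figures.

L = 79944 bits.
Propagation delay = 36000000 / 300000000 = 120 ms.
Transmission budget = 552 − 120 = 432 ms.
R ≥ L / t_tx = 79944 bits / 0.432 s = 185 kbps.

185 kbps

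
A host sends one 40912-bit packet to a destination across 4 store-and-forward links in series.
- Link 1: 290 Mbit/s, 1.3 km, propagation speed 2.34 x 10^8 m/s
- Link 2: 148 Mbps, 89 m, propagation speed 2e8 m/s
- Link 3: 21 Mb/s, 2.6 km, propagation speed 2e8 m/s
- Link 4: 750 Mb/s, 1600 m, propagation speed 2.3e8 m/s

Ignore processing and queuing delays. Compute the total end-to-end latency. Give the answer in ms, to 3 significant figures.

2.45 ms

Transmission delays (L/R per hop): 0.141076, 0.276432, 1.94819, 0.0545493 ms; sum = 2.42025 ms.
Propagation delays (d/s per hop): 0.00555556, 0.000445, 0.013, 0.00695652 ms; sum = 0.0259571 ms.
End-to-end = 2.45 ms.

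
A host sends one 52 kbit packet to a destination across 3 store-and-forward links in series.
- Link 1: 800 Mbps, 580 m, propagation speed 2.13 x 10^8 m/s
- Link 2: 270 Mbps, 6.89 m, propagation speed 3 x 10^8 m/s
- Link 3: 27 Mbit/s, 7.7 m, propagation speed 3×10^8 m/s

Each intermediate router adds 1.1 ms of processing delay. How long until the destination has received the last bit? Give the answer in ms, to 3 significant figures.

4.39 ms

L = 52000 bits.
Transmission delays (L/R per hop): 0.065, 0.192593, 1.92593 ms; sum = 2.18352 ms.
Propagation delays (d/s per hop): 0.002723, 2.29667e-05, 2.56667e-05 ms; sum = 0.00277164 ms.
Processing at 2 router(s): 2 × 1.1 ms = 2.2 ms.
End-to-end = 4.39 ms.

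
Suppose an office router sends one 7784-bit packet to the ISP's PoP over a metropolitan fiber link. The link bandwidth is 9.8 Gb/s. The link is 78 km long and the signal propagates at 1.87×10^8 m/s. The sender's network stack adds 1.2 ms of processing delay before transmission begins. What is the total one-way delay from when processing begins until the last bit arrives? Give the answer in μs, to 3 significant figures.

Transmission delay = L/R = 7784 / 9800000000 = 0.794286 μs.
Propagation delay = d/s = 78000 m / 187000000 m/s = 417.112 μs.
Plus processing delay 1.2 ms = 1200 μs.
Total = 1620 μs.

1620 μs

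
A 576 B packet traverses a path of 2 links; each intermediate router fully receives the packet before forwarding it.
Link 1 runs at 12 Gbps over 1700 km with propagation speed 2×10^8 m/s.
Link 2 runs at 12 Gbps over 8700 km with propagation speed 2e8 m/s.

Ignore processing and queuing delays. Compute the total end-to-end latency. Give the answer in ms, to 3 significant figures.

52.0 ms

L = 576 × 8 = 4608 bits.
Transmission delay per hop = L/R = 4608/12000000000 = 0.000384 ms; 2 hops → 0.000768 ms.
Propagation delays (d/s per hop): 8.5, 43.5 ms; sum = 52 ms.
End-to-end = 52.0 ms.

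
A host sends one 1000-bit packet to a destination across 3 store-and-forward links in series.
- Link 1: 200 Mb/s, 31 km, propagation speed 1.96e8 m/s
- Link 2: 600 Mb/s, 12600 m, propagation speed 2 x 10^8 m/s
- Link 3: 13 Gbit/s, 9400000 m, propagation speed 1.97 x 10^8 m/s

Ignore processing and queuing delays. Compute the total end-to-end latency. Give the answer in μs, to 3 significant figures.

47900 μs

Transmission delays (L/R per hop): 5, 1.66667, 0.0769231 μs; sum = 6.74359 μs.
Propagation delays (d/s per hop): 158.163, 63, 47715.7 μs; sum = 47936.9 μs.
End-to-end = 47900 μs.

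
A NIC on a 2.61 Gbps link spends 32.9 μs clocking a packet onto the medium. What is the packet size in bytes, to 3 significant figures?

10700 bytes

L = R × t_tx = 2610000000 b/s × 3.29e-05 s = 85869 bits.
In bytes: 85869 / 8 = 10700 bytes.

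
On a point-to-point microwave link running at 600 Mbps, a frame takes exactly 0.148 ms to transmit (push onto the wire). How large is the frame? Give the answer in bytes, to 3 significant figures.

L = R × t_tx = 600000000 b/s × 0.000148 s = 88800 bits.
In bytes: 88800 / 8 = 11100 bytes.

11100 bytes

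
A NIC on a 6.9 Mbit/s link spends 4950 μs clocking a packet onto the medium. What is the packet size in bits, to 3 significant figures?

34200 bits

L = R × t_tx = 6900000 b/s × 0.00495 s = 34155 bits.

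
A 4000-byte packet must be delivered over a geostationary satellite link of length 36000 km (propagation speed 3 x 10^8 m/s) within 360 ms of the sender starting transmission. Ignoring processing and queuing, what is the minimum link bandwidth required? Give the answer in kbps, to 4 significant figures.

133.3 kbps

L = 32000 bits.
Propagation delay = 36000000 / 300000000 = 120 ms.
Transmission budget = 360 − 120 = 240 ms.
R ≥ L / t_tx = 32000 bits / 0.24 s = 133.3 kbps.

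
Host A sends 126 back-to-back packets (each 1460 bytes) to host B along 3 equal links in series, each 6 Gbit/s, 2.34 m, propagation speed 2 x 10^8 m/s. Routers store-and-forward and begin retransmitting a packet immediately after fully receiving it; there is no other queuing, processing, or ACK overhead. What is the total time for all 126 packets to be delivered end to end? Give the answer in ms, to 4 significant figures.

0.2492 ms

Per-hop transmission t_tx = L/R = 11680/6000000000 = 0.00194667 ms.
Per-hop propagation t_prop = 2.34/200000000 = 1.17e-05 ms.
Pipeline fill: first packet needs 3·t_tx to clear all hops; remaining 125 packets each add one t_tx.
Total = (3+126-1)·t_tx + 3·t_prop = 128·0.00194667 + 3·1.17e-05 = 0.2492 ms.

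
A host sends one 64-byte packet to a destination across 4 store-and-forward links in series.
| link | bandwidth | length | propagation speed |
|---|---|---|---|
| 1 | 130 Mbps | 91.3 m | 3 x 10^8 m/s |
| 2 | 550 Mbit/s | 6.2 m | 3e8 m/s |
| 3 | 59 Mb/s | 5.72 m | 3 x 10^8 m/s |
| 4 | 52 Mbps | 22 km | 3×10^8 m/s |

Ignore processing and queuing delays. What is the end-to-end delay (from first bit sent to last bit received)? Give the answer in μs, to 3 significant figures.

97.1 μs

L = 64 × 8 = 512 bits.
Transmission delays (L/R per hop): 3.93846, 0.930909, 8.67797, 9.84615 μs; sum = 23.3935 μs.
Propagation delays (d/s per hop): 0.304333, 0.0206667, 0.0190667, 73.3333 μs; sum = 73.6774 μs.
End-to-end = 97.1 μs.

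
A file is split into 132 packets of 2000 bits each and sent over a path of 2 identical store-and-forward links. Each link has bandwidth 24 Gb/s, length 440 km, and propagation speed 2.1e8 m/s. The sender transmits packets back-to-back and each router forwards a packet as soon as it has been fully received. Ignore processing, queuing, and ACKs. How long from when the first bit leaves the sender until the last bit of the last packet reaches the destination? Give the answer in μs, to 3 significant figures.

Per-hop transmission t_tx = L/R = 2000/24000000000 = 0.0833333 μs.
Per-hop propagation t_prop = 440000/210000000 = 2095.24 μs.
Pipeline fill: first packet needs 2·t_tx to clear all hops; remaining 131 packets each add one t_tx.
Total = (2+132-1)·t_tx + 2·t_prop = 133·0.0833333 + 2·2095.24 = 4200 μs.

4200 μs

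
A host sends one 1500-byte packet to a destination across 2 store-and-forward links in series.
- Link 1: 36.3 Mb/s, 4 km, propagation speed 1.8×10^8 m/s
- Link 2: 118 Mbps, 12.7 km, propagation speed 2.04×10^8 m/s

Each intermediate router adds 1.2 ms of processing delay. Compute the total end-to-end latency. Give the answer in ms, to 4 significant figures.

L = 1500 × 8 = 12000 bits.
Transmission delays (L/R per hop): 0.330579, 0.101695 ms; sum = 0.432273 ms.
Propagation delays (d/s per hop): 0.0222222, 0.0622549 ms; sum = 0.0844771 ms.
Processing at 1 router(s): 1 × 1.2 ms = 1.2 ms.
End-to-end = 1.717 ms.

1.717 ms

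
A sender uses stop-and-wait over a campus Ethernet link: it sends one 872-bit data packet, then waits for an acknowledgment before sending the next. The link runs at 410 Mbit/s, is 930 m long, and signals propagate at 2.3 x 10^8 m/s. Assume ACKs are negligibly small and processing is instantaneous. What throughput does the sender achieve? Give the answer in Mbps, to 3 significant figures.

t_tx = L/R = 872/410000000 = 2.12683e-06 s.
t_prop = 930/2.3e+08 = 4.04348e-06 s; RTT = 8.08696e-06 s.
Cycle = t_tx + RTT = 1.02138e-05 s.
Throughput = L / cycle = 872 / 1.02138e-05 = 85.4 Mbps.

85.4 Mbps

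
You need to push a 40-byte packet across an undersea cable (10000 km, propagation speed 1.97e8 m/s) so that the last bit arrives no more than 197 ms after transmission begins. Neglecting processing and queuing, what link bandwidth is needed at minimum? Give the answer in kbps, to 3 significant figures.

L = 320 bits.
Propagation delay = 10000000 / 197000000 = 50.7614 ms.
Transmission budget = 197 − 50.7614 = 146.239 ms.
R ≥ L / t_tx = 320 bits / 0.146239 s = 2.19 kbps.

2.19 kbps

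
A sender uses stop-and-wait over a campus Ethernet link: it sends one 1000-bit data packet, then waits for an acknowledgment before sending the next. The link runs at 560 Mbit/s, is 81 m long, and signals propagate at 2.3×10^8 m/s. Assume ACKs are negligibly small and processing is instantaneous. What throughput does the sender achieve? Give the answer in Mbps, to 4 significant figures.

401.6 Mbps

t_tx = L/R = 1000/560000000 = 1.78571e-06 s.
t_prop = 81/2.3e+08 = 3.52174e-07 s; RTT = 7.04348e-07 s.
Cycle = t_tx + RTT = 2.49006e-06 s.
Throughput = L / cycle = 1000 / 2.49006e-06 = 401.6 Mbps.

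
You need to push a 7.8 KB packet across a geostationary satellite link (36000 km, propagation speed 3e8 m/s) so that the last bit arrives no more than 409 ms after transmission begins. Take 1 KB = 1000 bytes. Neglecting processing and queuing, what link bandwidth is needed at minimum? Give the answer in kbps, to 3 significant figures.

L = 62400 bits.
Propagation delay = 36000000 / 300000000 = 120 ms.
Transmission budget = 409 − 120 = 289 ms.
R ≥ L / t_tx = 62400 bits / 0.289 s = 216 kbps.

216 kbps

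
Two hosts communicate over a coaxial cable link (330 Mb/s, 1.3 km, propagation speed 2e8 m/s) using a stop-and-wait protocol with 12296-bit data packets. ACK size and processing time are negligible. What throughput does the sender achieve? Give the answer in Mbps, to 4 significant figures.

t_tx = L/R = 12296/330000000 = 3.72606e-05 s.
t_prop = 1300/200000000 = 6.5e-06 s; RTT = 1.3e-05 s.
Cycle = t_tx + RTT = 5.02606e-05 s.
Throughput = L / cycle = 12296 / 5.02606e-05 = 244.6 Mbps.

244.6 Mbps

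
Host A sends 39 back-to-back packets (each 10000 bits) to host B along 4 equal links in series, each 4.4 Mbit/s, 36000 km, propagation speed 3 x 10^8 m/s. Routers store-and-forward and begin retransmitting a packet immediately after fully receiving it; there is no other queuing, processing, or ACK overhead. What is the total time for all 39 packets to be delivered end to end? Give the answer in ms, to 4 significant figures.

Per-hop transmission t_tx = L/R = 10000/4400000 = 2.27273 ms.
Per-hop propagation t_prop = 36000000/300000000 = 120 ms.
Pipeline fill: first packet needs 4·t_tx to clear all hops; remaining 38 packets each add one t_tx.
Total = (4+39-1)·t_tx + 4·t_prop = 42·2.27273 + 4·120 = 575.5 ms.

575.5 ms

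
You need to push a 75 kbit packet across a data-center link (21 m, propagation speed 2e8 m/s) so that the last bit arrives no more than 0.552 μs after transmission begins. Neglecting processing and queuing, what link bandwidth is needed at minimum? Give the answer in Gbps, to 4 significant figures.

167.8 Gbps

Propagation delay = 21 / 200000000 = 0.105 μs.
Transmission budget = 0.552 − 0.105 = 0.447 μs.
R ≥ L / t_tx = 75000 bits / 4.47e-07 s = 167.8 Gbps.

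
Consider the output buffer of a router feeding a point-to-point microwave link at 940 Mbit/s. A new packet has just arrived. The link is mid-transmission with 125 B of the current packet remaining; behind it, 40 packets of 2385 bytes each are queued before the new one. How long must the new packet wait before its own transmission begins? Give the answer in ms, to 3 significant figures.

0.813 ms

Each queued packet: L/R = 19080/940000000 = 0.0202979 ms.
40 queued → 0.811915 ms.
Plus remaining 1000 bits of current packet: 0.00106383 ms.
Queuing delay = 0.813 ms.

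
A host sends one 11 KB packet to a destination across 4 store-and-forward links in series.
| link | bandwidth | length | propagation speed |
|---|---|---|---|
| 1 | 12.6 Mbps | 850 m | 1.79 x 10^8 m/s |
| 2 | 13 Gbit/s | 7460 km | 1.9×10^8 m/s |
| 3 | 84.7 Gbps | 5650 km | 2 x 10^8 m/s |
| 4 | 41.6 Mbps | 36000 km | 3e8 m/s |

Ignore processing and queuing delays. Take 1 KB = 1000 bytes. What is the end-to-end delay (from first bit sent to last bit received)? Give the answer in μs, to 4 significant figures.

L = 88000 bits.
Transmission delays (L/R per hop): 6984.13, 6.76923, 1.03896, 2115.38 μs; sum = 9107.32 μs.
Propagation delays (d/s per hop): 4.7486, 39263.2, 28250, 120000 μs; sum = 187518 μs.
End-to-end = 196600 μs.

196600 μs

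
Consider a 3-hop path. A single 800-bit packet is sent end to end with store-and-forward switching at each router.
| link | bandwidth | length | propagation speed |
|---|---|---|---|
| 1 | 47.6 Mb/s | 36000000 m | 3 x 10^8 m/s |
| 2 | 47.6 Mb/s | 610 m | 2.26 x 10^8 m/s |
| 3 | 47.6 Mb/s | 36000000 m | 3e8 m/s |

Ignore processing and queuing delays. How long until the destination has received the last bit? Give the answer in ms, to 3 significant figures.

240 ms

Transmission delay per hop = L/R = 800/47600000 = 0.0168067 ms; 3 hops → 0.0504202 ms.
Propagation delays (d/s per hop): 120, 0.00269912, 120 ms; sum = 240.003 ms.
End-to-end = 240 ms.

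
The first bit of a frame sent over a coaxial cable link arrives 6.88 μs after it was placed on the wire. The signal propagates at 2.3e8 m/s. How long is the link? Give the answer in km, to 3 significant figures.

d = s × t_prop = 2.3e+08 × 6.88e-06 = 1.58 km.

1.58 km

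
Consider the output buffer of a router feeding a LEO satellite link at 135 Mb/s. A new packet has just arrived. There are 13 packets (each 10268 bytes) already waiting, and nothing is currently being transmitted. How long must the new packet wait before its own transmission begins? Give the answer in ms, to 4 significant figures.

Each queued packet: L/R = 82144/135000000 = 0.608474 ms.
13 queued → 7.91016 ms.
Queuing delay = 7.910 ms.

7.910 ms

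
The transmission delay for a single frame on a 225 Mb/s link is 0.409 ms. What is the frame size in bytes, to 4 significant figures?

L = R × t_tx = 225000000 b/s × 0.000409 s = 92025 bits.
In bytes: 92025 / 8 = 11500 bytes.

11500 bytes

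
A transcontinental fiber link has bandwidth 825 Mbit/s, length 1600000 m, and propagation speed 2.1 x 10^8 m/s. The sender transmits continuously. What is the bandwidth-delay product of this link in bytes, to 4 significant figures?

785700 bytes

Propagation delay = 1600000 / 210000000 = 0.00761905 s.
BDP = R × t_prop = 825000000 × 0.00761905 = 6285710 bits.
In bytes: 6285710/8 = 785700 bytes.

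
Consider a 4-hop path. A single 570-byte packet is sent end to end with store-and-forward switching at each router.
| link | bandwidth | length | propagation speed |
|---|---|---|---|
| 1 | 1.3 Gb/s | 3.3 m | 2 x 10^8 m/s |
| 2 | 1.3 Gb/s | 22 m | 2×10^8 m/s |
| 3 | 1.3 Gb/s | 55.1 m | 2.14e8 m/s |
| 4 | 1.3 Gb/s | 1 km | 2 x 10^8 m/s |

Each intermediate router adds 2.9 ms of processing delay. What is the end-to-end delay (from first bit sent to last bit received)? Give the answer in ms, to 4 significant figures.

8.719 ms

L = 570 × 8 = 4560 bits.
Transmission delay per hop = L/R = 4560/1300000000 = 0.00350769 ms; 4 hops → 0.0140308 ms.
Propagation delays (d/s per hop): 1.65e-05, 0.00011, 0.000257477, 0.005 ms; sum = 0.00538398 ms.
Processing at 3 router(s): 3 × 2.9 ms = 8.7 ms.
End-to-end = 8.719 ms.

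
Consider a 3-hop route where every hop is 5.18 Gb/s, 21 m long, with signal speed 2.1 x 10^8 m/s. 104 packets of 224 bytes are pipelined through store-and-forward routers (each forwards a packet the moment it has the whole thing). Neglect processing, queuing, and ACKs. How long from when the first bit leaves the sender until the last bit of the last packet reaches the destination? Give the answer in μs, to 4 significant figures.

36.97 μs

Per-hop transmission t_tx = L/R = 1792/5180000000 = 0.345946 μs.
Per-hop propagation t_prop = 21/210000000 = 0.1 μs.
Pipeline fill: first packet needs 3·t_tx to clear all hops; remaining 103 packets each add one t_tx.
Total = (3+104-1)·t_tx + 3·t_prop = 106·0.345946 + 3·0.1 = 36.97 μs.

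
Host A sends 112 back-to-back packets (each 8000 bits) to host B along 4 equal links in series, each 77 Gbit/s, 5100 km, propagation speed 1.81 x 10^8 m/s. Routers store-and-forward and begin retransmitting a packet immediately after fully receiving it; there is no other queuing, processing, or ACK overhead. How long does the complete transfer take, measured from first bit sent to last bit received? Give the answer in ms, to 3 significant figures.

Per-hop transmission t_tx = L/R = 8000/77000000000 = 0.000103896 ms.
Per-hop propagation t_prop = 5100000/181000000 = 28.1768 ms.
Pipeline fill: first packet needs 4·t_tx to clear all hops; remaining 111 packets each add one t_tx.
Total = (4+112-1)·t_tx + 4·t_prop = 115·0.000103896 + 4·28.1768 = 113 ms.

113 ms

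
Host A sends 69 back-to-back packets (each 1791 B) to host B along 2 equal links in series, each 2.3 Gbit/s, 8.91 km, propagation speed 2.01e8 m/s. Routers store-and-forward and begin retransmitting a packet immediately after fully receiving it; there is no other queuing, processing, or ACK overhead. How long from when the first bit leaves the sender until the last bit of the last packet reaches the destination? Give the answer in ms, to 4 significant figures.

Per-hop transmission t_tx = L/R = 14328/2300000000 = 0.00622957 ms.
Per-hop propagation t_prop = 8910/2.01e+08 = 0.0443284 ms.
Pipeline fill: first packet needs 2·t_tx to clear all hops; remaining 68 packets each add one t_tx.
Total = (2+69-1)·t_tx + 2·t_prop = 70·0.00622957 + 2·0.0443284 = 0.5247 ms.

0.5247 ms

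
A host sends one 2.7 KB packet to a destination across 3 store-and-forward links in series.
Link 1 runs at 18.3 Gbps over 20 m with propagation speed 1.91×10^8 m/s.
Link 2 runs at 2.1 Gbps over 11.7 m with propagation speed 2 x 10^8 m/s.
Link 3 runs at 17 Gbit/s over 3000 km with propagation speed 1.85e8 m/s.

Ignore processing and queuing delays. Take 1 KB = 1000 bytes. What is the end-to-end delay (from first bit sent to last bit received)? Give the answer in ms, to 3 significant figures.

L = 21600 bits.
Transmission delays (L/R per hop): 0.00118033, 0.0102857, 0.00127059 ms; sum = 0.0127366 ms.
Propagation delays (d/s per hop): 0.000104712, 5.85e-05, 16.2162 ms; sum = 16.2164 ms.
End-to-end = 16.2 ms.

16.2 ms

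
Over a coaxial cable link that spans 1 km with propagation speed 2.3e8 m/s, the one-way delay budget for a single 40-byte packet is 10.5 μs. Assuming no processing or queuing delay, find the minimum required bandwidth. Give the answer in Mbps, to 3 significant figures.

L = 320 bits.
Propagation delay = 1000 / 2.3e+08 = 4.34783 μs.
Transmission budget = 10.5 − 4.34783 = 6.15217 μs.
R ≥ L / t_tx = 320 bits / 6.15217e-06 s = 52.0 Mbps.

52.0 Mbps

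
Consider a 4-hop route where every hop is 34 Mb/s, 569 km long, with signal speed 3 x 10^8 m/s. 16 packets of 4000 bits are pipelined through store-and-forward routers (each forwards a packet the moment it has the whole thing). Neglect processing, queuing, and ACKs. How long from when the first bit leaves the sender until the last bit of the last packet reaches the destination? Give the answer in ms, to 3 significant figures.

Per-hop transmission t_tx = L/R = 4000/34000000 = 0.117647 ms.
Per-hop propagation t_prop = 569000/300000000 = 1.89667 ms.
Pipeline fill: first packet needs 4·t_tx to clear all hops; remaining 15 packets each add one t_tx.
Total = (4+16-1)·t_tx + 4·t_prop = 19·0.117647 + 4·1.89667 = 9.82 ms.

9.82 ms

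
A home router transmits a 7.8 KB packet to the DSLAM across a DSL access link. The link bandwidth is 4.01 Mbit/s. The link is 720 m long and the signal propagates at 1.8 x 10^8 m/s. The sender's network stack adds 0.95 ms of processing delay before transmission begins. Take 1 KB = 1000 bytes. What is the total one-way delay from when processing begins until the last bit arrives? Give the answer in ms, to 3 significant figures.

L = 62400 bits.
Transmission delay = L/R = 62400 / 4010000 = 15.5611 ms.
Propagation delay = d/s = 720 m / 180000000 m/s = 0.004 ms.
Plus processing delay 0.95 ms = 0.95 ms.
Total = 16.5 ms.

16.5 ms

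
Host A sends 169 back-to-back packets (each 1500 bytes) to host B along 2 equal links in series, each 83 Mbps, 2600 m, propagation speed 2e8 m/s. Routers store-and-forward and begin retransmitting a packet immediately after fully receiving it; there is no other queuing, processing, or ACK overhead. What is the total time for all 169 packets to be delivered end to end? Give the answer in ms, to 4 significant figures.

24.60 ms

Per-hop transmission t_tx = L/R = 12000/83000000 = 0.144578 ms.
Per-hop propagation t_prop = 2600/200000000 = 0.013 ms.
Pipeline fill: first packet needs 2·t_tx to clear all hops; remaining 168 packets each add one t_tx.
Total = (2+169-1)·t_tx + 2·t_prop = 170·0.144578 + 2·0.013 = 24.60 ms.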